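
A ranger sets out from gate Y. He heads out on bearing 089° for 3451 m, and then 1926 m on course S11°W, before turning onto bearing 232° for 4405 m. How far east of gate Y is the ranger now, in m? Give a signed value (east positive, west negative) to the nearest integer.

Leg 1 (089°, 3451 m): east 3451 sin 89° = 3450.47, north 3451 cos 89° = 60.23
Leg 2 (S11°W, 1926 m): east 1926 sin 191° = -367.50, north 1926 cos 191° = -1890.61
Leg 3 (232°, 4405 m): east 4405 sin 232° = -3471.19, north 4405 cos 232° = -2711.99
Net east component: -388.21 m.

-388 m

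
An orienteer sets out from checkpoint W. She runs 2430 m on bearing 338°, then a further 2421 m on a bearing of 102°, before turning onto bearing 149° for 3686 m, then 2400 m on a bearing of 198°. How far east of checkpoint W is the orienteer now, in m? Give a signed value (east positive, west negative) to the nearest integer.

Leg 1 (338°, 2430 m): east 2430 sin 338° = -910.29, north 2430 cos 338° = 2253.06
Leg 2 (102°, 2421 m): east 2421 sin 102° = 2368.10, north 2421 cos 102° = -503.35
Leg 3 (149°, 3686 m): east 3686 sin 149° = 1898.43, north 3686 cos 149° = -3159.52
Leg 4 (198°, 2400 m): east 2400 sin 198° = -741.64, north 2400 cos 198° = -2282.54
Net east component: 2614.59 m.

2615 m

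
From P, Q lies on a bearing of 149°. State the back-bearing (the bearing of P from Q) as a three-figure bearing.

Back-bearing = 149° + 180° = 329°.

329°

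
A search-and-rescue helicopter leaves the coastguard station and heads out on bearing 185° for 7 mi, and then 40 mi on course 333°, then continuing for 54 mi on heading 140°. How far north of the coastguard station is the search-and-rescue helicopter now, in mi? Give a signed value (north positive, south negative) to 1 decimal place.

-12.7 mi

Leg 1 (185°, 7 mi): east 7 sin 185° = -0.61, north 7 cos 185° = -6.97
Leg 2 (333°, 40 mi): east 40 sin 333° = -18.16, north 40 cos 333° = 35.64
Leg 3 (140°, 54 mi): east 54 sin 140° = 34.71, north 54 cos 140° = -41.37
Net north component: -12.70 mi.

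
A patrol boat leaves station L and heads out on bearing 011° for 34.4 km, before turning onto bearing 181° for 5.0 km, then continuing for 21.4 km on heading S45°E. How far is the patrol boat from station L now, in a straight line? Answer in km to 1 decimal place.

Leg 1 (011°, 34.4 km): east 34.4 sin 11° = 6.56, north 34.4 cos 11° = 33.77
Leg 2 (181°, 5.0 km): east 5.0 sin 181° = -0.09, north 5.0 cos 181° = -5.00
Leg 3 (S45°E, 21.4 km): east 21.4 sin 135° = 15.13, north 21.4 cos 135° = -15.13
Net: 21.61 east, 13.64 north. Distance = √((21.61)² + (13.64)²) = 25.552 km.

25.6 km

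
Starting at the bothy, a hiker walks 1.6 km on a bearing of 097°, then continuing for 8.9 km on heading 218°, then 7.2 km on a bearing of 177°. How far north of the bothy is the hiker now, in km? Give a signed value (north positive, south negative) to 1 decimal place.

Leg 1 (097°, 1.6 km): east 1.6 sin 97° = 1.59, north 1.6 cos 97° = -0.19
Leg 2 (218°, 8.9 km): east 8.9 sin 218° = -5.48, north 8.9 cos 218° = -7.01
Leg 3 (177°, 7.2 km): east 7.2 sin 177° = 0.38, north 7.2 cos 177° = -7.19
Net north component: -14.40 km.

-14.4 km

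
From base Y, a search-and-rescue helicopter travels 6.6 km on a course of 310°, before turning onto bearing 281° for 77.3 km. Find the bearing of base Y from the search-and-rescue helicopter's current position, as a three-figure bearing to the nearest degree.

Leg 1 (310°, 6.6 km): east 6.6 sin 310° = -5.06, north 6.6 cos 310° = 4.24
Leg 2 (281°, 77.3 km): east 77.3 sin 281° = -75.88, north 77.3 cos 281° = 14.75
Net displacement: -80.94 east, 18.99 north. Direction back to start is (80.94, -18.99): bearing = atan2(80.94, -18.99) mod 360° = 103.21° ≈ 103°.

103°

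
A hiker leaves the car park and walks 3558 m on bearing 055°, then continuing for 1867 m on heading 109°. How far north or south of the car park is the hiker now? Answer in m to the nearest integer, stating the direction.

1433 m north

Leg 1 (055°, 3558 m): east 3558 sin 55° = 2914.54, north 3558 cos 55° = 2040.78
Leg 2 (109°, 1867 m): east 1867 sin 109° = 1765.28, north 1867 cos 109° = -607.84
Net north component: 1432.95 m.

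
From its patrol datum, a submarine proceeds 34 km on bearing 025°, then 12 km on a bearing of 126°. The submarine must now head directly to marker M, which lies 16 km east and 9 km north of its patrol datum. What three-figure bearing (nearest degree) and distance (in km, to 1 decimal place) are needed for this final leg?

Leg 1 (025°, 34 km): east 34 sin 25° = 14.37, north 34 cos 25° = 30.81
Leg 2 (126°, 12 km): east 12 sin 126° = 9.71, north 12 cos 126° = -7.05
Current position: (24.08, 23.76). Target: (16, 9). Remaining: Δeast = -8.08, Δnorth = -14.76.
Bearing = atan2(-8.08, -14.76) mod 360° = 208.69°; distance = √((-8.08)² + (-14.76)²) = 16.826 km.

209°, 16.8 km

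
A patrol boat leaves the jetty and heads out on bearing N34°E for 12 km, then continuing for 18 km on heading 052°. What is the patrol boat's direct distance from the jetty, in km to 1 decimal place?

Leg 1 (N34°E, 12 km): east 12 sin 34° = 6.71, north 12 cos 34° = 9.95
Leg 2 (052°, 18 km): east 18 sin 52° = 14.18, north 18 cos 52° = 11.08
Net: 20.89 east, 21.03 north. Distance = √((20.89)² + (21.03)²) = 29.646 km.

29.6 km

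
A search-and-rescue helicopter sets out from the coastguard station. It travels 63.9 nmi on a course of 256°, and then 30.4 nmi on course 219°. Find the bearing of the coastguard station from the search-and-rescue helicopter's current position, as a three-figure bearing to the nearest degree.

Leg 1 (256°, 63.9 nmi): east 63.9 sin 256° = -62.00, north 63.9 cos 256° = -15.46
Leg 2 (219°, 30.4 nmi): east 30.4 sin 219° = -19.13, north 30.4 cos 219° = -23.63
Net displacement: -81.13 east, -39.08 north. Direction back to start is (81.13, 39.08): bearing = atan2(81.13, 39.08) mod 360° = 64.28° ≈ 064°.

064°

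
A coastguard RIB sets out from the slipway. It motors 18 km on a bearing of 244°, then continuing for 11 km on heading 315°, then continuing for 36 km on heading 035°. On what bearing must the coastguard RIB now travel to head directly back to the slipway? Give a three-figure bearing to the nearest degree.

174°

Leg 1 (244°, 18 km): east 18 sin 244° = -16.18, north 18 cos 244° = -7.89
Leg 2 (315°, 11 km): east 11 sin 315° = -7.78, north 11 cos 315° = 7.78
Leg 3 (035°, 36 km): east 36 sin 35° = 20.65, north 36 cos 35° = 29.49
Net displacement: -3.31 east, 29.38 north. Direction back to start is (3.31, -29.38): bearing = atan2(3.31, -29.38) mod 360° = 173.58° ≈ 174°.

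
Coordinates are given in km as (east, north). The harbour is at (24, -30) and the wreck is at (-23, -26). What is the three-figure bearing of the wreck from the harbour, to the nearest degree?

275°

Δeast = -23 − 24 = -47.00; Δnorth = -26 − -30 = 4.00.
Bearing = atan2(Δeast, Δnorth) mod 360° = 274.86° ≈ 275°.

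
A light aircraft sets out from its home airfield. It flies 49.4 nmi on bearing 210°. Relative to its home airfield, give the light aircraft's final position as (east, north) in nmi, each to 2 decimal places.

(-24.70, -42.78)

Leg 1 (210°, 49.4 nmi): east 49.4 sin 210° = -24.70, north 49.4 cos 210° = -42.78
Summing: -24.70 nmi east, -42.78 nmi north → (-24.70, -42.78).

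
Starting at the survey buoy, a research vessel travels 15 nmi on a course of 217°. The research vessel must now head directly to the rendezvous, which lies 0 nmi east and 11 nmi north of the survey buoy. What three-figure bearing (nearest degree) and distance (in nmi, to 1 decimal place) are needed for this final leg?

Leg 1 (217°, 15 nmi): east 15 sin 217° = -9.03, north 15 cos 217° = -11.98
Current position: (-9.03, -11.98). Target: (0, 11). Remaining: Δeast = 9.03, Δnorth = 22.98.
Bearing = atan2(9.03, 22.98) mod 360° = 21.45°; distance = √((9.03)² + (22.98)²) = 24.689 nmi.

021°, 24.7 nmi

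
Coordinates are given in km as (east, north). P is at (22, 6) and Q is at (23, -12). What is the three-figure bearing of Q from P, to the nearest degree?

177°

Δeast = 23 − 22 = 1.00; Δnorth = -12 − 6 = -18.00.
Bearing = atan2(Δeast, Δnorth) mod 360° = 176.82° ≈ 177°.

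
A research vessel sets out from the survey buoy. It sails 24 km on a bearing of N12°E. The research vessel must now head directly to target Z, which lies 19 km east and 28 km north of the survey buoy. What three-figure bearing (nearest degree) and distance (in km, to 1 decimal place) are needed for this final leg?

072°, 14.7 km

Leg 1 (N12°E, 24 km): east 24 sin 12° = 4.99, north 24 cos 12° = 23.48
Current position: (4.99, 23.48). Target: (19, 28). Remaining: Δeast = 14.01, Δnorth = 4.52.
Bearing = atan2(14.01, 4.52) mod 360° = 72.10°; distance = √((14.01)² + (4.52)²) = 14.723 km.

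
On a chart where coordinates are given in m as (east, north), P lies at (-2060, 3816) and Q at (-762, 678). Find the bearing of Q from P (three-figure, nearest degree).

Δeast = -762 − -2060 = 1298.00; Δnorth = 678 − 3816 = -3138.00.
Bearing = atan2(Δeast, Δnorth) mod 360° = 157.53° ≈ 158°.

158°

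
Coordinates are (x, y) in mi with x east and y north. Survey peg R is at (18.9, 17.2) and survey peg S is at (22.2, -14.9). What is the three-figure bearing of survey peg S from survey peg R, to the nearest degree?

174°

Δeast = 22.2 − 18.9 = 3.30; Δnorth = -14.9 − 17.2 = -32.10.
Bearing = atan2(Δeast, Δnorth) mod 360° = 174.13° ≈ 174°.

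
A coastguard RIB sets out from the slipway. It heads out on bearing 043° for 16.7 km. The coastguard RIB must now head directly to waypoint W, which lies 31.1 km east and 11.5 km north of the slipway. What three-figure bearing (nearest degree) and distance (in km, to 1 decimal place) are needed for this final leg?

Leg 1 (043°, 16.7 km): east 16.7 sin 43° = 11.39, north 16.7 cos 43° = 12.21
Current position: (11.39, 12.21). Target: (31.1, 11.5). Remaining: Δeast = 19.71, Δnorth = -0.71.
Bearing = atan2(19.71, -0.71) mod 360° = 92.07°; distance = √((19.71)² + (-0.71)²) = 19.724 km.

092°, 19.7 km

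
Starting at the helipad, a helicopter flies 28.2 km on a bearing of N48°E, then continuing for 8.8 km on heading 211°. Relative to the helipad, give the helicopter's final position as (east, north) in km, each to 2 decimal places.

Leg 1 (N48°E, 28.2 km): east 28.2 sin 48° = 20.96, north 28.2 cos 48° = 18.87
Leg 2 (211°, 8.8 km): east 8.8 sin 211° = -4.53, north 8.8 cos 211° = -7.54
Summing: 16.42 km east, 11.33 km north → (16.42, 11.33).

(16.42, 11.33)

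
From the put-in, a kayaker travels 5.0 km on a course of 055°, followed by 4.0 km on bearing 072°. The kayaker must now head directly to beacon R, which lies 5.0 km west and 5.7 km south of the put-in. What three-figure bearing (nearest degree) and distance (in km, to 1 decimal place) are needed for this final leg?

Leg 1 (055°, 5.0 km): east 5.0 sin 55° = 4.10, north 5.0 cos 55° = 2.87
Leg 2 (072°, 4.0 km): east 4.0 sin 72° = 3.80, north 4.0 cos 72° = 1.24
Current position: (7.90, 4.10). Target: (-5.0, -5.7). Remaining: Δeast = -12.90, Δnorth = -9.80.
Bearing = atan2(-12.90, -9.80) mod 360° = 232.77°; distance = √((-12.90)² + (-9.80)²) = 16.203 km.

233°, 16.2 km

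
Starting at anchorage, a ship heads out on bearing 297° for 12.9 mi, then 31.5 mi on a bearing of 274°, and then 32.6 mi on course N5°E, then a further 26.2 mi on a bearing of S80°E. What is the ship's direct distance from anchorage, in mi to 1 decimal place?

Leg 1 (297°, 12.9 mi): east 12.9 sin 297° = -11.49, north 12.9 cos 297° = 5.86
Leg 2 (274°, 31.5 mi): east 31.5 sin 274° = -31.42, north 31.5 cos 274° = 2.20
Leg 3 (N5°E, 32.6 mi): east 32.6 sin 5° = 2.84, north 32.6 cos 5° = 32.48
Leg 4 (S80°E, 26.2 mi): east 26.2 sin 100° = 25.80, north 26.2 cos 100° = -4.55
Net: -14.27 east, 35.98 north. Distance = √((-14.27)² + (35.98)²) = 38.708 mi.

38.7 mi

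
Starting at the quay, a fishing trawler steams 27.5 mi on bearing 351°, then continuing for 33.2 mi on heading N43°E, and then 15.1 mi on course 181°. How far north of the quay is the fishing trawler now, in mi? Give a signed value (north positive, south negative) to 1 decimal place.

36.3 mi

Leg 1 (351°, 27.5 mi): east 27.5 sin 351° = -4.30, north 27.5 cos 351° = 27.16
Leg 2 (N43°E, 33.2 mi): east 33.2 sin 43° = 22.64, north 33.2 cos 43° = 24.28
Leg 3 (181°, 15.1 mi): east 15.1 sin 181° = -0.26, north 15.1 cos 181° = -15.10
Net north component: 36.34 mi.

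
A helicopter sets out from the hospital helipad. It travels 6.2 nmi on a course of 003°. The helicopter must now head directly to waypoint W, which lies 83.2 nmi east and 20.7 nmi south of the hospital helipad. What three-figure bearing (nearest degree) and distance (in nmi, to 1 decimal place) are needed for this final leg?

108°, 87.1 nmi

Leg 1 (003°, 6.2 nmi): east 6.2 sin 3° = 0.32, north 6.2 cos 3° = 6.19
Current position: (0.32, 6.19). Target: (83.2, -20.7). Remaining: Δeast = 82.88, Δnorth = -26.89.
Bearing = atan2(82.88, -26.89) mod 360° = 107.98°; distance = √((82.88)² + (-26.89)²) = 87.129 nmi.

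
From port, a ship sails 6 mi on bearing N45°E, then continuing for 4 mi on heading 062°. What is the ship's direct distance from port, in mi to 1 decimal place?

9.9 mi

Leg 1 (N45°E, 6 mi): east 6 sin 45° = 4.24, north 6 cos 45° = 4.24
Leg 2 (062°, 4 mi): east 4 sin 62° = 3.53, north 4 cos 62° = 1.88
Net: 7.77 east, 6.12 north. Distance = √((7.77)² + (6.12)²) = 9.895 mi.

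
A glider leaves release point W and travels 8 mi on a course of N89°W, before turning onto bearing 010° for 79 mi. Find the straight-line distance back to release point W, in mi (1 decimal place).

Leg 1 (N89°W, 8 mi): east 8 sin 271° = -8.00, north 8 cos 271° = 0.14
Leg 2 (010°, 79 mi): east 79 sin 10° = 13.72, north 79 cos 10° = 77.80
Net: 5.72 east, 77.94 north. Distance = √((5.72)² + (77.94)²) = 78.149 mi.

78.1 mi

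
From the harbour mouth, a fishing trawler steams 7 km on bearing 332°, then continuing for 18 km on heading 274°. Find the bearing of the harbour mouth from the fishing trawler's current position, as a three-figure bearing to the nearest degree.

109°

Leg 1 (332°, 7 km): east 7 sin 332° = -3.29, north 7 cos 332° = 6.18
Leg 2 (274°, 18 km): east 18 sin 274° = -17.96, north 18 cos 274° = 1.26
Net displacement: -21.24 east, 7.44 north. Direction back to start is (21.24, -7.44): bearing = atan2(21.24, -7.44) mod 360° = 109.29° ≈ 109°.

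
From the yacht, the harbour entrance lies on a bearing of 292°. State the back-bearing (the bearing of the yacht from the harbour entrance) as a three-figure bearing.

Back-bearing = 292° − 180° = 112°.

112°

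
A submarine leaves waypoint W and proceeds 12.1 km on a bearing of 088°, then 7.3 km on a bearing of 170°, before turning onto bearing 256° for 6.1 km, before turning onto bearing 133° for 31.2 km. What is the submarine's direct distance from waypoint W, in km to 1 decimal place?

42.3 km

Leg 1 (088°, 12.1 km): east 12.1 sin 88° = 12.09, north 12.1 cos 88° = 0.42
Leg 2 (170°, 7.3 km): east 7.3 sin 170° = 1.27, north 7.3 cos 170° = -7.19
Leg 3 (256°, 6.1 km): east 6.1 sin 256° = -5.92, north 6.1 cos 256° = -1.48
Leg 4 (133°, 31.2 km): east 31.2 sin 133° = 22.82, north 31.2 cos 133° = -21.28
Net: 30.26 east, -29.52 north. Distance = √((30.26)² + (-29.52)²) = 42.274 km.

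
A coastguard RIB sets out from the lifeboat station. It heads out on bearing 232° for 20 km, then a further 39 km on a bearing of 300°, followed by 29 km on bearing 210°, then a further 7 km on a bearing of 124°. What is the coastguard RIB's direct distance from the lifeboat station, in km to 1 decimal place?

Leg 1 (232°, 20 km): east 20 sin 232° = -15.76, north 20 cos 232° = -12.31
Leg 2 (300°, 39 km): east 39 sin 300° = -33.77, north 39 cos 300° = 19.50
Leg 3 (210°, 29 km): east 29 sin 210° = -14.50, north 29 cos 210° = -25.11
Leg 4 (124°, 7 km): east 7 sin 124° = 5.80, north 7 cos 124° = -3.91
Net: -58.23 east, -21.84 north. Distance = √((-58.23)² + (-21.84)²) = 62.194 km.

62.2 km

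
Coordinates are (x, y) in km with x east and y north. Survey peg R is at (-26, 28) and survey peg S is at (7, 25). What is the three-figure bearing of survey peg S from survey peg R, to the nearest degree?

095°

Δeast = 7 − -26 = 33.00; Δnorth = 25 − 28 = -3.00.
Bearing = atan2(Δeast, Δnorth) mod 360° = 95.19° ≈ 095°.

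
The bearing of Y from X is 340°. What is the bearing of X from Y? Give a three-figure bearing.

160°

Back-bearing = 340° − 180° = 160°.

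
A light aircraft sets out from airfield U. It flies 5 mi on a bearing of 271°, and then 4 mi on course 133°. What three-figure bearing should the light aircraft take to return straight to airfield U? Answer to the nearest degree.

038°

Leg 1 (271°, 5 mi): east 5 sin 271° = -5.00, north 5 cos 271° = 0.09
Leg 2 (133°, 4 mi): east 4 sin 133° = 2.93, north 4 cos 133° = -2.73
Net displacement: -2.07 east, -2.64 north. Direction back to start is (2.07, 2.64): bearing = atan2(2.07, 2.64) mod 360° = 38.14° ≈ 038°.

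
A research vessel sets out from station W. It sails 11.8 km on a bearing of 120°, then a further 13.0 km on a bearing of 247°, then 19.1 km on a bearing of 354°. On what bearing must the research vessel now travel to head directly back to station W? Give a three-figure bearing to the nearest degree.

Leg 1 (120°, 11.8 km): east 11.8 sin 120° = 10.22, north 11.8 cos 120° = -5.90
Leg 2 (247°, 13.0 km): east 13.0 sin 247° = -11.97, north 13.0 cos 247° = -5.08
Leg 3 (354°, 19.1 km): east 19.1 sin 354° = -2.00, north 19.1 cos 354° = 19.00
Net displacement: -3.74 east, 8.02 north. Direction back to start is (3.74, -8.02): bearing = atan2(3.74, -8.02) mod 360° = 154.96° ≈ 155°.

155°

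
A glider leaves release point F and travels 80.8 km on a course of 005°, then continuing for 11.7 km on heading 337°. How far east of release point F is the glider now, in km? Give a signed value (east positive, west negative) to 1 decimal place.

Leg 1 (005°, 80.8 km): east 80.8 sin 5° = 7.04, north 80.8 cos 5° = 80.49
Leg 2 (337°, 11.7 km): east 11.7 sin 337° = -4.57, north 11.7 cos 337° = 10.77
Net east component: 2.47 km.

2.5 km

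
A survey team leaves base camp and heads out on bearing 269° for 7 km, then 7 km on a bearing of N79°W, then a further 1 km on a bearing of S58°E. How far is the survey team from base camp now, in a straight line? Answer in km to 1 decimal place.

13.0 km

Leg 1 (269°, 7 km): east 7 sin 269° = -7.00, north 7 cos 269° = -0.12
Leg 2 (N79°W, 7 km): east 7 sin 281° = -6.87, north 7 cos 281° = 1.34
Leg 3 (S58°E, 1 km): east 1 sin 122° = 0.85, north 1 cos 122° = -0.53
Net: -13.02 east, 0.68 north. Distance = √((-13.02)² + (0.68)²) = 13.040 km.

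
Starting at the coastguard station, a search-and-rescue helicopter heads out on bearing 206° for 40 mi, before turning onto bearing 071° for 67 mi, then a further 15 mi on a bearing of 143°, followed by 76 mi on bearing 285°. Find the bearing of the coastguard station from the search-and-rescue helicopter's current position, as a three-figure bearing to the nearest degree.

Leg 1 (206°, 40 mi): east 40 sin 206° = -17.53, north 40 cos 206° = -35.95
Leg 2 (071°, 67 mi): east 67 sin 71° = 63.35, north 67 cos 71° = 21.81
Leg 3 (143°, 15 mi): east 15 sin 143° = 9.03, north 15 cos 143° = -11.98
Leg 4 (285°, 76 mi): east 76 sin 285° = -73.41, north 76 cos 285° = 19.67
Net displacement: -18.57 east, -6.45 north. Direction back to start is (18.57, 6.45): bearing = atan2(18.57, 6.45) mod 360° = 70.85° ≈ 071°.

071°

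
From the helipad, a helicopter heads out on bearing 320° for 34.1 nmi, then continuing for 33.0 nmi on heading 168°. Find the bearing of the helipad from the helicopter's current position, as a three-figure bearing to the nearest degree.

Leg 1 (320°, 34.1 nmi): east 34.1 sin 320° = -21.92, north 34.1 cos 320° = 26.12
Leg 2 (168°, 33.0 nmi): east 33.0 sin 168° = 6.86, north 33.0 cos 168° = -32.28
Net displacement: -15.06 east, -6.16 north. Direction back to start is (15.06, 6.16): bearing = atan2(15.06, 6.16) mod 360° = 67.76° ≈ 068°.

068°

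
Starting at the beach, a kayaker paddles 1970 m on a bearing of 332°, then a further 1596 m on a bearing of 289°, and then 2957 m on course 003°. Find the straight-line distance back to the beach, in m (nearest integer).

5689 m

Leg 1 (332°, 1970 m): east 1970 sin 332° = -924.86, north 1970 cos 332° = 1739.41
Leg 2 (289°, 1596 m): east 1596 sin 289° = -1509.05, north 1596 cos 289° = 519.61
Leg 3 (003°, 2957 m): east 2957 sin 3° = 154.76, north 2957 cos 3° = 2952.95
Net: -2279.15 east, 5211.96 north. Distance = √((-2279.15)² + (5211.96)²) = 5688.502 m.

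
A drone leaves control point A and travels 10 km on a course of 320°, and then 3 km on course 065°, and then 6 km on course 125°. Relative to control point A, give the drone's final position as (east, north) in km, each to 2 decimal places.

(1.21, 5.49)

Leg 1 (320°, 10 km): east 10 sin 320° = -6.43, north 10 cos 320° = 7.66
Leg 2 (065°, 3 km): east 3 sin 65° = 2.72, north 3 cos 65° = 1.27
Leg 3 (125°, 6 km): east 6 sin 125° = 4.91, north 6 cos 125° = -3.44
Summing: 1.21 km east, 5.49 km north → (1.21, 5.49).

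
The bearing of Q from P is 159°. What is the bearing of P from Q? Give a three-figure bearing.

339°

Back-bearing = 159° + 180° = 339°.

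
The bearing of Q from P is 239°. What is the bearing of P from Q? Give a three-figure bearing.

059°

Back-bearing = 239° − 180° = 059°.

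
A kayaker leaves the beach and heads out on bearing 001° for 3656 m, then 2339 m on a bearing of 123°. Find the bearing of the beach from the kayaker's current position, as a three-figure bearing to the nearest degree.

220°

Leg 1 (001°, 3656 m): east 3656 sin 1° = 63.81, north 3656 cos 1° = 3655.44
Leg 2 (123°, 2339 m): east 2339 sin 123° = 1961.65, north 2339 cos 123° = -1273.91
Net displacement: 2025.46 east, 2381.53 north. Direction back to start is (-2025.46, -2381.53): bearing = atan2(-2025.46, -2381.53) mod 360° = 220.38° ≈ 220°.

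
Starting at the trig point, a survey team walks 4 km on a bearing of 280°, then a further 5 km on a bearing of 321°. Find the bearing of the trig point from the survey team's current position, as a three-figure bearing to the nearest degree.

Leg 1 (280°, 4 km): east 4 sin 280° = -3.94, north 4 cos 280° = 0.69
Leg 2 (321°, 5 km): east 5 sin 321° = -3.15, north 5 cos 321° = 3.89
Net displacement: -7.09 east, 4.58 north. Direction back to start is (7.09, -4.58): bearing = atan2(7.09, -4.58) mod 360° = 122.88° ≈ 123°.

123°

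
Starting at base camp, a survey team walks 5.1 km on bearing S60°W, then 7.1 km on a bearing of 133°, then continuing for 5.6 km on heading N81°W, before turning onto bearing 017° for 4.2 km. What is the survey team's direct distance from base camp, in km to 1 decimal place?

Leg 1 (S60°W, 5.1 km): east 5.1 sin 240° = -4.42, north 5.1 cos 240° = -2.55
Leg 2 (133°, 7.1 km): east 7.1 sin 133° = 5.19, north 7.1 cos 133° = -4.84
Leg 3 (N81°W, 5.6 km): east 5.6 sin 279° = -5.53, north 5.6 cos 279° = 0.88
Leg 4 (017°, 4.2 km): east 4.2 sin 17° = 1.23, north 4.2 cos 17° = 4.02
Net: -3.53 east, -2.50 north. Distance = √((-3.53)² + (-2.50)²) = 4.323 km.

4.3 km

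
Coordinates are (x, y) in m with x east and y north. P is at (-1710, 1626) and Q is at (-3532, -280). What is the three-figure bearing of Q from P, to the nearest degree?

224°

Δeast = -3532 − -1710 = -1822.00; Δnorth = -280 − 1626 = -1906.00.
Bearing = atan2(Δeast, Δnorth) mod 360° = 223.71° ≈ 224°.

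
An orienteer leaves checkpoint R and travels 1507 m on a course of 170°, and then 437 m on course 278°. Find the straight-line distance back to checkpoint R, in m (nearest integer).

1434 m

Leg 1 (170°, 1507 m): east 1507 sin 170° = 261.69, north 1507 cos 170° = -1484.11
Leg 2 (278°, 437 m): east 437 sin 278° = -432.75, north 437 cos 278° = 60.82
Net: -171.06 east, -1423.29 north. Distance = √((-171.06)² + (-1423.29)²) = 1433.529 m.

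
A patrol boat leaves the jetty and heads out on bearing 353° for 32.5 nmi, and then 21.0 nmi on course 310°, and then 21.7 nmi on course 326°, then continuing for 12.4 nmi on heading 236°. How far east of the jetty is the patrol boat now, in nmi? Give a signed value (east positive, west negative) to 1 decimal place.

Leg 1 (353°, 32.5 nmi): east 32.5 sin 353° = -3.96, north 32.5 cos 353° = 32.26
Leg 2 (310°, 21.0 nmi): east 21.0 sin 310° = -16.09, north 21.0 cos 310° = 13.50
Leg 3 (326°, 21.7 nmi): east 21.7 sin 326° = -12.13, north 21.7 cos 326° = 17.99
Leg 4 (236°, 12.4 nmi): east 12.4 sin 236° = -10.28, north 12.4 cos 236° = -6.93
Net east component: -42.46 nmi.

-42.5 nmi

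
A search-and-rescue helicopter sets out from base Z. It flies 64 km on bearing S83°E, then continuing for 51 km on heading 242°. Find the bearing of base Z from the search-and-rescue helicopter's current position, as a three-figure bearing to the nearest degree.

Leg 1 (S83°E, 64 km): east 64 sin 97° = 63.52, north 64 cos 97° = -7.80
Leg 2 (242°, 51 km): east 51 sin 242° = -45.03, north 51 cos 242° = -23.94
Net displacement: 18.49 east, -31.74 north. Direction back to start is (-18.49, 31.74): bearing = atan2(-18.49, 31.74) mod 360° = 329.78° ≈ 330°.

330°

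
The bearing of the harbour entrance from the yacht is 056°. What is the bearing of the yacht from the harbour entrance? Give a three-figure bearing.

236°

Back-bearing = 056° + 180° = 236°.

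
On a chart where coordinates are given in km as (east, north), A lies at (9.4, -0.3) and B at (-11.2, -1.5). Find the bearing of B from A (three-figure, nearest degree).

267°

Δeast = -11.2 − 9.4 = -20.60; Δnorth = -1.5 − -0.3 = -1.20.
Bearing = atan2(Δeast, Δnorth) mod 360° = 266.67° ≈ 267°.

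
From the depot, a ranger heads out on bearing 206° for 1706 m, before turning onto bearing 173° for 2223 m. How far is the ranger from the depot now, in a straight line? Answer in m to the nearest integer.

3770 m

Leg 1 (206°, 1706 m): east 1706 sin 206° = -747.86, north 1706 cos 206° = -1533.34
Leg 2 (173°, 2223 m): east 2223 sin 173° = 270.92, north 2223 cos 173° = -2206.43
Net: -476.95 east, -3739.77 north. Distance = √((-476.95)² + (-3739.77)²) = 3770.063 m.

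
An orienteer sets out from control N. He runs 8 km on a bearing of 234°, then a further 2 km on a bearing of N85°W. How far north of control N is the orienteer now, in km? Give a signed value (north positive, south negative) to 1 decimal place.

-4.5 km

Leg 1 (234°, 8 km): east 8 sin 234° = -6.47, north 8 cos 234° = -4.70
Leg 2 (N85°W, 2 km): east 2 sin 275° = -1.99, north 2 cos 275° = 0.17
Net north component: -4.53 km.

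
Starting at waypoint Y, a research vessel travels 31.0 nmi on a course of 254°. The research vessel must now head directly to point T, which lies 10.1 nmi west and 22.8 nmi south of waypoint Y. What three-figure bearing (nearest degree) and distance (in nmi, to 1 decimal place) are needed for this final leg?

126°, 24.3 nmi

Leg 1 (254°, 31.0 nmi): east 31.0 sin 254° = -29.80, north 31.0 cos 254° = -8.54
Current position: (-29.80, -8.54). Target: (-10.1, -22.8). Remaining: Δeast = 19.70, Δnorth = -14.26.
Bearing = atan2(19.70, -14.26) mod 360° = 125.89°; distance = √((19.70)² + (-14.26)²) = 24.316 nmi.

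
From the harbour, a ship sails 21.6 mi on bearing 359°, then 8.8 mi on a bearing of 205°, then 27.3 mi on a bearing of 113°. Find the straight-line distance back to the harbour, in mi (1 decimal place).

Leg 1 (359°, 21.6 mi): east 21.6 sin 359° = -0.38, north 21.6 cos 359° = 21.60
Leg 2 (205°, 8.8 mi): east 8.8 sin 205° = -3.72, north 8.8 cos 205° = -7.98
Leg 3 (113°, 27.3 mi): east 27.3 sin 113° = 25.13, north 27.3 cos 113° = -10.67
Net: 21.03 east, 2.95 north. Distance = √((21.03)² + (2.95)²) = 21.240 mi.

21.2 mi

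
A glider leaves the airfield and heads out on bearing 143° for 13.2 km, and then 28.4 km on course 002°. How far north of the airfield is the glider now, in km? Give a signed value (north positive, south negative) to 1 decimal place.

Leg 1 (143°, 13.2 km): east 13.2 sin 143° = 7.94, north 13.2 cos 143° = -10.54
Leg 2 (002°, 28.4 km): east 28.4 sin 2° = 0.99, north 28.4 cos 2° = 28.38
Net north component: 17.84 km.

17.8 km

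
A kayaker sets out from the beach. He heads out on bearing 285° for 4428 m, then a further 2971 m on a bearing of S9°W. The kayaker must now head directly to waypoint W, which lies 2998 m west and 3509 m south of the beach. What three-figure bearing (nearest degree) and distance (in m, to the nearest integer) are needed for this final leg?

Leg 1 (285°, 4428 m): east 4428 sin 285° = -4277.12, north 4428 cos 285° = 1146.05
Leg 2 (S9°W, 2971 m): east 2971 sin 189° = -464.77, north 2971 cos 189° = -2934.42
Current position: (-4741.89, -1788.37). Target: (-2998, -3509). Remaining: Δeast = 1743.89, Δnorth = -1720.63.
Bearing = atan2(1743.89, -1720.63) mod 360° = 134.62°; distance = √((1743.89)² + (-1720.63)²) = 2449.837 m.

135°, 2450 m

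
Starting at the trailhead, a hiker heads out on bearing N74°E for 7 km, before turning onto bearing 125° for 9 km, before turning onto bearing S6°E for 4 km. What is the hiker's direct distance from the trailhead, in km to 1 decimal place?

Leg 1 (N74°E, 7 km): east 7 sin 74° = 6.73, north 7 cos 74° = 1.93
Leg 2 (125°, 9 km): east 9 sin 125° = 7.37, north 9 cos 125° = -5.16
Leg 3 (S6°E, 4 km): east 4 sin 174° = 0.42, north 4 cos 174° = -3.98
Net: 14.52 east, -7.21 north. Distance = √((14.52)² + (-7.21)²) = 16.211 km.

16.2 km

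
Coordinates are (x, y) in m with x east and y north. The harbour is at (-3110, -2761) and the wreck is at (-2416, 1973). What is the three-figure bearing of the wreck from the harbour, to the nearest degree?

008°

Δeast = -2416 − -3110 = 694.00; Δnorth = 1973 − -2761 = 4734.00.
Bearing = atan2(Δeast, Δnorth) mod 360° = 8.34° ≈ 008°.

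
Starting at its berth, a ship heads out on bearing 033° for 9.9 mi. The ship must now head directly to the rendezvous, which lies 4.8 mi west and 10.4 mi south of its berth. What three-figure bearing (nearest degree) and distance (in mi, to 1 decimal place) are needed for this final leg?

Leg 1 (033°, 9.9 mi): east 9.9 sin 33° = 5.39, north 9.9 cos 33° = 8.30
Current position: (5.39, 8.30). Target: (-4.8, -10.4). Remaining: Δeast = -10.19, Δnorth = -18.70.
Bearing = atan2(-10.19, -18.70) mod 360° = 208.59°; distance = √((-10.19)² + (-18.70)²) = 21.300 mi.

209°, 21.3 mi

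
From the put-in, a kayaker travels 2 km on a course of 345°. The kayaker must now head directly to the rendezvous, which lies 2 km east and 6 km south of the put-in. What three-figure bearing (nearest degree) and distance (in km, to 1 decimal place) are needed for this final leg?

Leg 1 (345°, 2 km): east 2 sin 345° = -0.52, north 2 cos 345° = 1.93
Current position: (-0.52, 1.93). Target: (2, -6). Remaining: Δeast = 2.52, Δnorth = -7.93.
Bearing = atan2(2.52, -7.93) mod 360° = 162.39°; distance = √((2.52)² + (-7.93)²) = 8.322 km.

162°, 8.3 km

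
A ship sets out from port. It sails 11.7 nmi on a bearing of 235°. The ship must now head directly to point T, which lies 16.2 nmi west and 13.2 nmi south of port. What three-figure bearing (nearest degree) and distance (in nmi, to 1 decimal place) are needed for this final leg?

226°, 9.3 nmi

Leg 1 (235°, 11.7 nmi): east 11.7 sin 235° = -9.58, north 11.7 cos 235° = -6.71
Current position: (-9.58, -6.71). Target: (-16.2, -13.2). Remaining: Δeast = -6.62, Δnorth = -6.49.
Bearing = atan2(-6.62, -6.49) mod 360° = 225.55°; distance = √((-6.62)² + (-6.49)²) = 9.267 nmi.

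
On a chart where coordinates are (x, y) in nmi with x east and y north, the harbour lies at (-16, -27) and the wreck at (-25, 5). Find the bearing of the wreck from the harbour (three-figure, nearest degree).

Δeast = -25 − -16 = -9.00; Δnorth = 5 − -27 = 32.00.
Bearing = atan2(Δeast, Δnorth) mod 360° = 344.29° ≈ 344°.

344°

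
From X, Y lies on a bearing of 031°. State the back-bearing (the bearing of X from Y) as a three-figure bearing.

Back-bearing = 031° + 180° = 211°.

211°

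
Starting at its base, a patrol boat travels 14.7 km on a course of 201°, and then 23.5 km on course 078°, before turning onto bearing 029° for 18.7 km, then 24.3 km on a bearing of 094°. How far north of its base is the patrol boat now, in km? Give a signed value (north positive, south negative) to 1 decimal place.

Leg 1 (201°, 14.7 km): east 14.7 sin 201° = -5.27, north 14.7 cos 201° = -13.72
Leg 2 (078°, 23.5 km): east 23.5 sin 78° = 22.99, north 23.5 cos 78° = 4.89
Leg 3 (029°, 18.7 km): east 18.7 sin 29° = 9.07, north 18.7 cos 29° = 16.36
Leg 4 (094°, 24.3 km): east 24.3 sin 94° = 24.24, north 24.3 cos 94° = -1.70
Net north component: 5.82 km.

5.8 km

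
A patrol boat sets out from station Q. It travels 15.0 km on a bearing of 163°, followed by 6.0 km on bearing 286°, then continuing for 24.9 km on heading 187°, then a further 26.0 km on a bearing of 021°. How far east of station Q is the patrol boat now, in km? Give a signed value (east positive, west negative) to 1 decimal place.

4.9 km

Leg 1 (163°, 15.0 km): east 15.0 sin 163° = 4.39, north 15.0 cos 163° = -14.34
Leg 2 (286°, 6.0 km): east 6.0 sin 286° = -5.77, north 6.0 cos 286° = 1.65
Leg 3 (187°, 24.9 km): east 24.9 sin 187° = -3.03, north 24.9 cos 187° = -24.71
Leg 4 (021°, 26.0 km): east 26.0 sin 21° = 9.32, north 26.0 cos 21° = 24.27
Net east component: 4.90 km.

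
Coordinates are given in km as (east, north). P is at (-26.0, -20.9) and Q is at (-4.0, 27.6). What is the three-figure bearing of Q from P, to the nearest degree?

024°

Δeast = -4.0 − -26.0 = 22.00; Δnorth = 27.6 − -20.9 = 48.50.
Bearing = atan2(Δeast, Δnorth) mod 360° = 24.40° ≈ 024°.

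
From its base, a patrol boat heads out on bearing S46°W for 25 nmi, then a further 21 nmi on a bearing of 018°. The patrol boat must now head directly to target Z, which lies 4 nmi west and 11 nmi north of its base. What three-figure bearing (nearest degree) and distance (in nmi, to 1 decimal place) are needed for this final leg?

Leg 1 (S46°W, 25 nmi): east 25 sin 226° = -17.98, north 25 cos 226° = -17.37
Leg 2 (018°, 21 nmi): east 21 sin 18° = 6.49, north 21 cos 18° = 19.97
Current position: (-11.49, 2.61). Target: (-4, 11). Remaining: Δeast = 7.49, Δnorth = 8.39.
Bearing = atan2(7.49, 8.39) mod 360° = 41.76°; distance = √((7.49)² + (8.39)²) = 11.253 nmi.

042°, 11.3 nmi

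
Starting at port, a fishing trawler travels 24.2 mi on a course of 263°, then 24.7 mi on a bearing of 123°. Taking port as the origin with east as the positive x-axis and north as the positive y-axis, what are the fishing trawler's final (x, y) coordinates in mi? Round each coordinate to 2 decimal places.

Leg 1 (263°, 24.2 mi): east 24.2 sin 263° = -24.02, north 24.2 cos 263° = -2.95
Leg 2 (123°, 24.7 mi): east 24.7 sin 123° = 20.72, north 24.7 cos 123° = -13.45
Summing: -3.30 mi east, -16.40 mi north → (-3.30, -16.40).

(-3.30, -16.40)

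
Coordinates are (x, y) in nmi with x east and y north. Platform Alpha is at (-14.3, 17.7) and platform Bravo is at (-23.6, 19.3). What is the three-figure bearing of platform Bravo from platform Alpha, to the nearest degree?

Δeast = -23.6 − -14.3 = -9.30; Δnorth = 19.3 − 17.7 = 1.60.
Bearing = atan2(Δeast, Δnorth) mod 360° = 279.76° ≈ 280°.

280°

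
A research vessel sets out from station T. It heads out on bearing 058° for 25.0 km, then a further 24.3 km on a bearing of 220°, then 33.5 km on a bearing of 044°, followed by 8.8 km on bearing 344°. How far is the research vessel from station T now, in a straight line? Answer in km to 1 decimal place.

37.9 km

Leg 1 (058°, 25.0 km): east 25.0 sin 58° = 21.20, north 25.0 cos 58° = 13.25
Leg 2 (220°, 24.3 km): east 24.3 sin 220° = -15.62, north 24.3 cos 220° = -18.61
Leg 3 (044°, 33.5 km): east 33.5 sin 44° = 23.27, north 33.5 cos 44° = 24.10
Leg 4 (344°, 8.8 km): east 8.8 sin 344° = -2.43, north 8.8 cos 344° = 8.46
Net: 26.43 east, 27.19 north. Distance = √((26.43)² + (27.19)²) = 37.917 km.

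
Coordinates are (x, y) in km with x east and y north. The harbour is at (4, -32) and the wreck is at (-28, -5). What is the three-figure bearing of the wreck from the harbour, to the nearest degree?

310°

Δeast = -28 − 4 = -32.00; Δnorth = -5 − -32 = 27.00.
Bearing = atan2(Δeast, Δnorth) mod 360° = 310.16° ≈ 310°.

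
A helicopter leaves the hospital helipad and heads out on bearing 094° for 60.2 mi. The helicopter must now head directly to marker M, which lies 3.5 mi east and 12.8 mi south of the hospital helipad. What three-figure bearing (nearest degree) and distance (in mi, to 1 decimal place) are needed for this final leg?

Leg 1 (094°, 60.2 mi): east 60.2 sin 94° = 60.05, north 60.2 cos 94° = -4.20
Current position: (60.05, -4.20). Target: (3.5, -12.8). Remaining: Δeast = -56.55, Δnorth = -8.60.
Bearing = atan2(-56.55, -8.60) mod 360° = 261.35°; distance = √((-56.55)² + (-8.60)²) = 57.204 mi.

261°, 57.2 mi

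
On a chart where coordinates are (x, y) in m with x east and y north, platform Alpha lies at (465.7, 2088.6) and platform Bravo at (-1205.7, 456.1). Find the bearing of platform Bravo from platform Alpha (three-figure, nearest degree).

Δeast = -1205.7 − 465.7 = -1671.40; Δnorth = 456.1 − 2088.6 = -1632.50.
Bearing = atan2(Δeast, Δnorth) mod 360° = 225.67° ≈ 226°.

226°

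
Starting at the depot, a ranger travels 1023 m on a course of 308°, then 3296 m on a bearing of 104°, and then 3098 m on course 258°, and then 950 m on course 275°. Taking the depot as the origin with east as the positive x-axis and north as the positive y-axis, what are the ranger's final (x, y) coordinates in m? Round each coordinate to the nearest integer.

Leg 1 (308°, 1023 m): east 1023 sin 308° = -806.14, north 1023 cos 308° = 629.82
Leg 2 (104°, 3296 m): east 3296 sin 104° = 3198.09, north 3296 cos 104° = -797.37
Leg 3 (258°, 3098 m): east 3098 sin 258° = -3030.30, north 3098 cos 258° = -644.11
Leg 4 (275°, 950 m): east 950 sin 275° = -946.38, north 950 cos 275° = 82.80
Summing: -1584.73 m east, -728.87 m north → (-1585, -729).

(-1585, -729)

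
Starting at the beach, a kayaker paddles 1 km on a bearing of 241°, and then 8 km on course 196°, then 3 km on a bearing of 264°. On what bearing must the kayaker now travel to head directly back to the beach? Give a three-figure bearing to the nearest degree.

036°

Leg 1 (241°, 1 km): east 1 sin 241° = -0.87, north 1 cos 241° = -0.48
Leg 2 (196°, 8 km): east 8 sin 196° = -2.21, north 8 cos 196° = -7.69
Leg 3 (264°, 3 km): east 3 sin 264° = -2.98, north 3 cos 264° = -0.31
Net displacement: -6.06 east, -8.49 north. Direction back to start is (6.06, 8.49): bearing = atan2(6.06, 8.49) mod 360° = 35.54° ≈ 036°.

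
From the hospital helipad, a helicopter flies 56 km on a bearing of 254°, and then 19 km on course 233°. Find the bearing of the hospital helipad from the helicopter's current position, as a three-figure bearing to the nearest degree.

069°

Leg 1 (254°, 56 km): east 56 sin 254° = -53.83, north 56 cos 254° = -15.44
Leg 2 (233°, 19 km): east 19 sin 233° = -15.17, north 19 cos 233° = -11.43
Net displacement: -69.00 east, -26.87 north. Direction back to start is (69.00, 26.87): bearing = atan2(69.00, 26.87) mod 360° = 68.72° ≈ 069°.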